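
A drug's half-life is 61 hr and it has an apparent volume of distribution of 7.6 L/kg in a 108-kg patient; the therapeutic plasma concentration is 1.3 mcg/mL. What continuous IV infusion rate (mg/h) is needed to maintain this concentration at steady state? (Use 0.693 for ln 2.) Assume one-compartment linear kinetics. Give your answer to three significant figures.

12.1 mg/h

Vd = 7.6 L/kg × 108 kg = 820.8 L
CL = 0.693 × Vd / t½ = 0.693 × 820.8 / 61 = 9.325 L/h
Infusion rate = CL × Css = 9.325 × 1.3 = 12.12 mg/h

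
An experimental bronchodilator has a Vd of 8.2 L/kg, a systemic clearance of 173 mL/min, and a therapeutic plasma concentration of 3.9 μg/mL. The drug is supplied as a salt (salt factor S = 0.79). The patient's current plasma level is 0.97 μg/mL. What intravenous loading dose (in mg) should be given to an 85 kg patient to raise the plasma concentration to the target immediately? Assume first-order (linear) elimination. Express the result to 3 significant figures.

2590 mg

Vd = 8.2 L/kg × 85 kg = 697.0 L
Concentration deficit ΔC = 3.9 − 0.97 = 2.930 mg/L
LD = Vd × ΔC / S = 697.0 × 2.930 / 0.79 = 2585 mg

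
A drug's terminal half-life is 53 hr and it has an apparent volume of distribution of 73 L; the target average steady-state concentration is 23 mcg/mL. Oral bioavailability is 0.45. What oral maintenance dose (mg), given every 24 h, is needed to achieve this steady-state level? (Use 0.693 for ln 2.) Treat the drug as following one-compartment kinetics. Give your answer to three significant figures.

CL = 0.693 × Vd / t½ = 0.693 × 73.00 / 53 = 0.9545 L/h
D = CL × Css × τ / F = 0.9545 × 23 × 24 / 0.45 = 1171 mg

1170 mg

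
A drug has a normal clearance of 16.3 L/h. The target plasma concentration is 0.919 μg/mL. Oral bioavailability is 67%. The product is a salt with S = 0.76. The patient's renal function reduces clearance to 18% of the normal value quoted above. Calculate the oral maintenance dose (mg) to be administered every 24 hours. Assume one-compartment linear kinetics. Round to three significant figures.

127 mg

Patient clearance = 0.18 × 16.30 = 2.934 L/h
D = CL × Css × τ / F / S = 2.934 × 0.919 × 24 / 0.67 / 0.76 = 127.1 mg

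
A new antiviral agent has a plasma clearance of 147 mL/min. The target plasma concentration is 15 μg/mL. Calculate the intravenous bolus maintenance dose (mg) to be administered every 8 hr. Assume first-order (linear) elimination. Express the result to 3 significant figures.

Convert clearance: 147 mL/min × 60 min/h ÷ 1000 mL/L = 8.820 L/h
D = CL × Css × τ = 8.820 × 15 × 8 = 1058 mg

1060 mg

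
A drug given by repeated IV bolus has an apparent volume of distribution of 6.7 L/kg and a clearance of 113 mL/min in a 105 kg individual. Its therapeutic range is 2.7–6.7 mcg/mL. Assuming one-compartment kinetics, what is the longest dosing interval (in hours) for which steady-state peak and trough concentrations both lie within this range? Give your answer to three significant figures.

Vd = 6.7 L/kg × 105 kg = 703.5 L
CL = 113 mL/min × 60/1000 = 6.780 L/h
k = CL / Vd = 6.780 / 703.5 = 0.009638 h⁻¹
Between IV bolus doses, concentration decays as C = C₀·e^(−kτ), so C_peak/C_trough = e^(kτ).
τ_max = ln(C_peak/C_trough) / k = ln(6.7/2.7) / 0.009638 = 0.9089 / 0.009638 = 94.30 h

94.3 h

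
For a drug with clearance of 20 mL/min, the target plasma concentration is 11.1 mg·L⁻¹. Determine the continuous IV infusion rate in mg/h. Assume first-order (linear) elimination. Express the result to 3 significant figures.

Convert clearance: 20 mL/min × 60 min/h ÷ 1000 mL/L = 1.200 L/h
At steady state, infusion rate equals elimination rate: rate in = CL × Css.
R₀ = 1.200 × 11.1 = 13.32 mg/h

13.3 mg/h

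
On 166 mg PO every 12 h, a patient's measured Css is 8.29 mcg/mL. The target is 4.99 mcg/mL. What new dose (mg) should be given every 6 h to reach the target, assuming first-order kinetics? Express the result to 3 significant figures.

50.0 mg

For first-order elimination, Css ∝ F·D/(CL·τ); F and CL are unchanged, so Css ∝ D/τ.
D₂ = D₁ × (Css,target / Css,current) × (τ₂/τ₁) = 166 × (4.99/8.29) × (6/12) = 49.96 mg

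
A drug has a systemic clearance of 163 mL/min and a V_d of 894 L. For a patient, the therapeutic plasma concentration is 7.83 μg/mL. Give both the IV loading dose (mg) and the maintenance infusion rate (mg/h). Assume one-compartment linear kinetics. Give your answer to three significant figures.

(a) 7000 mg; (b) 76.6 mg/h

Loading dose = Vd × C = 894.0 × 7.83 = 7000 mg
CL = 163 mL/min × 60/1000 = 9.780 L/h
Infusion rate = 9.780 L/h × 7.83 mg/L = 76.58 mg/h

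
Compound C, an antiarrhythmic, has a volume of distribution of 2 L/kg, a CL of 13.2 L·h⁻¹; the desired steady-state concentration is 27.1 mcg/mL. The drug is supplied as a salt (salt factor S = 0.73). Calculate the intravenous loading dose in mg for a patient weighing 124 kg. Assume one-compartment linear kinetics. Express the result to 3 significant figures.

9210 mg

Vd(total) = 124 kg × 2 L/kg = 248.0 L
LD is governed by Vd — clearance does not enter the loading-dose calculation.
LD = Vd × C / S = 248.0 × 27.10 / 0.73 = 9207 mg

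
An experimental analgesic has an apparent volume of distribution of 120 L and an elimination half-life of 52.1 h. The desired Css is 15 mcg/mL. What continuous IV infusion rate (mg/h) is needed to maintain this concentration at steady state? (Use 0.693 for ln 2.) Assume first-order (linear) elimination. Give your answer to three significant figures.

23.9 mg/h

CL = 0.693 × Vd / t½ = 0.693 × 120.0 / 52.1 = 1.596 L/h
Infusion rate = CL × Css = 1.596 × 15 = 23.94 mg/h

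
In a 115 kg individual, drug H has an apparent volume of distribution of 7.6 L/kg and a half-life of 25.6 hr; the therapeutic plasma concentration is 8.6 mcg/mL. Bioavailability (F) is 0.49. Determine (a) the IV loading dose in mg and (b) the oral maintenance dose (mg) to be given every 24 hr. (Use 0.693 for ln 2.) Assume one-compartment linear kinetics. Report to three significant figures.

Vd(total) = 115 kg × 7.6 L/kg = 874.0 L
LD = Vd × C = 874.0 × 8.6 = 7516 mg
CL = 0.693 × Vd / t½ = 0.693 × 874.0 / 25.6 = 23.66 L/h
D = CL × Css × τ / F = 23.66 × 8.6 × 24 / 0.49 = 9966 mg

(a) 7520 mg; (b) 9970 mg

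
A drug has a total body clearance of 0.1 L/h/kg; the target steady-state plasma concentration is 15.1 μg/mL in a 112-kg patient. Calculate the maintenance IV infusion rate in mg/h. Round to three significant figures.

169 mg/h

CL = 0.1 L/h/kg × 112 kg = 11.20 L/h
At steady state, infusion rate equals elimination rate: rate in = CL × Css.
R₀ = 11.20 × 15.1 = 169.1 mg/h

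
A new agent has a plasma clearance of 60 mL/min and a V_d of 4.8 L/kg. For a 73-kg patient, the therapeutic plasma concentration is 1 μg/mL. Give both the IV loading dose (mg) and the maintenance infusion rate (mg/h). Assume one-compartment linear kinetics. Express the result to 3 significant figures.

Total Vd = 4.8 × 73 = 350.4 L
LD = Vd · C_target = 350.4 × 1 = 350.4 mg
Convert clearance: 60 mL/min × 60 min/h ÷ 1000 mL/L = 3.600 L/h
Infusion rate = 3.600 L/h × 1 mg/L = 3.600 mg/h

(a) 350 mg; (b) 3.60 mg/h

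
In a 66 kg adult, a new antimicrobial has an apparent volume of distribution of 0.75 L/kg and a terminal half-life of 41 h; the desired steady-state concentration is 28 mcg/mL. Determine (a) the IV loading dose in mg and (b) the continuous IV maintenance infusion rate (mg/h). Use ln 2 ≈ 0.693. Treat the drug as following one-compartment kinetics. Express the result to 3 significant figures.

(a) 1390 mg; (b) 23.4 mg/h

Vd = 0.75 L/kg × 66 kg = 49.50 L
LD = Vd × C = 49.50 × 28 = 1386 mg
CL = 0.693 × Vd / t½ = 0.693 × 49.50 / 41 = 0.8367 L/h
Infusion rate = CL × Css = 0.8367 × 28 = 23.43 mg/h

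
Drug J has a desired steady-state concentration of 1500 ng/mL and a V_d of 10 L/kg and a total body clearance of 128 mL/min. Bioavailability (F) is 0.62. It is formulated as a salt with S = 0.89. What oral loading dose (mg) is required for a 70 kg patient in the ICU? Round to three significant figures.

Vd = 10 L/kg × 70 kg = 700.0 L
C = 1500 ng/mL = 1.500 mg/L
LD = Vd × C / F / S = 700.0 × 1.500 / 0.62 / 0.89 = 1903 mg

1900 mg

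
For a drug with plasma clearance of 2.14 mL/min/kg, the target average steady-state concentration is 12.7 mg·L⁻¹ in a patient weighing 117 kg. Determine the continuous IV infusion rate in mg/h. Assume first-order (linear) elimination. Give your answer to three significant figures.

191 mg/h

CL = 2.14 mL/min/kg × 117 kg = 250.4 mL/min = 250.4 × 60/1000 = 15.02 L/h
R₀ = 15.02 × 12.7 = 190.8 mg/h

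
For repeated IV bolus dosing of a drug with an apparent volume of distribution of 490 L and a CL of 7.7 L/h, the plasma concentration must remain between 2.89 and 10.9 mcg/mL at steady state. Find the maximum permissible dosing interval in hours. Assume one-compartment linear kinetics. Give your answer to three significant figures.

k = CL / Vd = 7.700 / 490.0 = 0.01571 h⁻¹
Between IV bolus doses, concentration decays as C = C₀·e^(−kτ), so C_peak/C_trough = e^(kτ).
τ_max = ln(C_peak/C_trough) / k = ln(10.9/2.89) / 0.01571 = 1.328 / 0.01571 = 84.53 h

84.5 h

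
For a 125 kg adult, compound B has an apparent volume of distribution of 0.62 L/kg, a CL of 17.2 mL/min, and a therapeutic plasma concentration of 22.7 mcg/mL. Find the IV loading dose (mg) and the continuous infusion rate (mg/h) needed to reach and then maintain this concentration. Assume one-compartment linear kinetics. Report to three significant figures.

(a) 1760 mg; (b) 23.4 mg/h

Vd = 0.62 L/kg × 125 kg = 77.50 L
Loading: fill Vd to C_target → 77.50 L × 22.7 mg/L = 1759 mg
CL = 17.2 mL/min = 17.2 × 0.06 = 1.032 L/h
Maintenance: replace elimination → rate = CL × Css = 1.032 × 22.7 = 23.43 mg/h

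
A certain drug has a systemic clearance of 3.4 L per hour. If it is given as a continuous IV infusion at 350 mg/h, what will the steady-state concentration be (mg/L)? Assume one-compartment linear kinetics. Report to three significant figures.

103 mg/L

Css = rate / CL = 350 / 3.400 = 102.9 mg/L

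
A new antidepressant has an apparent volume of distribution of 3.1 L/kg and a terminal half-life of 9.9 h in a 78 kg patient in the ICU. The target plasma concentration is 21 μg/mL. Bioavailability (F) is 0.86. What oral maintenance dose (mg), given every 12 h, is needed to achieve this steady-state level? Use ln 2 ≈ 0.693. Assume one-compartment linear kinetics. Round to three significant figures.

Vd(total) = 78 kg × 3.1 L/kg = 241.8 L
k = 0.693/9.9 = 0.07000 h⁻¹, so CL = k·Vd = 0.07000 × 241.8 = 16.93 L/h
D = CL × Css × τ / F = 16.93 × 21 × 12 / 0.86 = 4961 mg

4960 mg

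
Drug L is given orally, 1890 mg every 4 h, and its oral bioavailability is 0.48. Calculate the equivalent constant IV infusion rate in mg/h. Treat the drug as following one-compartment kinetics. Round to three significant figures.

227 mg/h

Equivalent systemic input: infusion rate = F·D/τ.
Rate = 0.48 × 1890 / 4 = 226.8 mg/h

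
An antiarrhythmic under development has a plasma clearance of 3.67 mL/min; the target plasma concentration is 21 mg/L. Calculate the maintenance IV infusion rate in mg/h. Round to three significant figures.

CL = 3.67 mL/min = 3.67 × 0.06 = 0.2202 L/h
Infusion rate = CL · Css = 0.2202 L/h × 21 mg/L = 4.624 mg/h

4.62 mg/h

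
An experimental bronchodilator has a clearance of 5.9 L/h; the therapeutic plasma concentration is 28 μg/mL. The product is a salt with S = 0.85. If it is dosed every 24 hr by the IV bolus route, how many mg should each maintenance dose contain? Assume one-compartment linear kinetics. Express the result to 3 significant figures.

4660 mg

D = CL × Css × τ / S = 5.900 × 28 × 24 / 0.85 = 4664 mg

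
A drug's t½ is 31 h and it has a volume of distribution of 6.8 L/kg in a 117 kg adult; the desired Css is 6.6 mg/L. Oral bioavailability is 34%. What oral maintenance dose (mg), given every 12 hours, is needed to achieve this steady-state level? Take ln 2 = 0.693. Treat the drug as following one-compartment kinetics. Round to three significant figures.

Vd = 6.8 L/kg × 117 kg = 795.6 L
k = 0.693/31 = 0.02235 h⁻¹, so CL = k·Vd = 0.02235 × 795.6 = 17.78 L/h
D = CL × Css × τ / F = 17.78 × 6.6 × 12 / 0.34 = 4142 mg

4140 mg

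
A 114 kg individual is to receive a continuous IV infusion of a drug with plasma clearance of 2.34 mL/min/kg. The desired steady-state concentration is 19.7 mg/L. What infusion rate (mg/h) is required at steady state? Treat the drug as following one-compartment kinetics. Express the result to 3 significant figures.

315 mg/h

CL = 2.34 mL/min/kg × 114 kg = 266.8 mL/min = 266.8 × 60/1000 = 16.01 L/h
R₀ = 16.01 × 19.7 = 315.4 mg/h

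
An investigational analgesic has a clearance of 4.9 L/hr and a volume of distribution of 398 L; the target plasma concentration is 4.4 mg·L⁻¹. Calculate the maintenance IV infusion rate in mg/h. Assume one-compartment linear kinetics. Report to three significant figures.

Rate = CL × Css = 4.900 × 4.4 = 21.56 mg/h

21.6 mg/h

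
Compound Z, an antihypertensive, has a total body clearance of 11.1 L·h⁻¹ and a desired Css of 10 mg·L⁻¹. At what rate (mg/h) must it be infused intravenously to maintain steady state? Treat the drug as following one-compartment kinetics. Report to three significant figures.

R₀ = 11.10 × 10 = 111.0 mg/h

111 mg/h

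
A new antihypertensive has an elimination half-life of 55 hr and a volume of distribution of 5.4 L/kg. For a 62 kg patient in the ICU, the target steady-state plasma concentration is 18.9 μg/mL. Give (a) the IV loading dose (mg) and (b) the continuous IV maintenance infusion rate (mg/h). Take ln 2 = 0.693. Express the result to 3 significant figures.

Vd(total) = 62 kg × 5.4 L/kg = 334.8 L
LD = Vd × C = 334.8 × 18.9 = 6328 mg
CL = 0.693 × Vd / t½ = 0.693 × 334.8 / 55 = 4.218 L/h
Infusion rate = CL × Css = 4.218 × 18.9 = 79.72 mg/h

(a) 6330 mg; (b) 79.7 mg/h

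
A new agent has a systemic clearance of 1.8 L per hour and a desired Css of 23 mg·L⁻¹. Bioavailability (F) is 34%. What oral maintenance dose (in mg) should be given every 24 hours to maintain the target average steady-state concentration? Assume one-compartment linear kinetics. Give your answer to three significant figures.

2920 mg

D = CL × Css × τ / F = 1.800 × 23 × 24 / 0.34 = 2922 mg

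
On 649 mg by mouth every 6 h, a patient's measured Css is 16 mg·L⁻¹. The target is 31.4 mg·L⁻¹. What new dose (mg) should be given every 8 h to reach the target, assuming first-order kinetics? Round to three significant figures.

For first-order elimination, Css ∝ F·D/(CL·τ); F and CL are unchanged, so Css ∝ D/τ.
D₂ = D₁ × (Css,target / Css,current) × (τ₂/τ₁) = 649 × (31.4/16) × (8/6) = 1698 mg

1700 mg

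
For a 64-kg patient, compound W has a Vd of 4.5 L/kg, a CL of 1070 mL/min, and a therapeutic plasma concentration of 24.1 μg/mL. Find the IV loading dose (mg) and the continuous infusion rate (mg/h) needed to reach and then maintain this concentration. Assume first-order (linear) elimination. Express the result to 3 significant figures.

(a) 6940 mg; (b) 1550 mg/h

Total Vd = 4.5 × 64 = 288.0 L
Loading: fill Vd to C_target → 288.0 L × 24.1 mg/L = 6941 mg
CL = 1070 mL/min × 60/1000 = 64.20 L/h
Maintenance: replace elimination → rate = CL × Css = 64.20 × 24.1 = 1547 mg/h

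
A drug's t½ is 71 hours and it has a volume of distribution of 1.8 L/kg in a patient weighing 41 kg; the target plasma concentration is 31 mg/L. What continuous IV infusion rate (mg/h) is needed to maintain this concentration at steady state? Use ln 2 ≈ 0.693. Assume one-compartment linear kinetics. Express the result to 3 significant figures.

22.3 mg/h

Vd = 1.8 L/kg × 41 kg = 73.80 L
CL = ln 2 · Vd / t½ = 0.693 × 73.80 / 71 = 0.7203 L/h
Infusion rate = CL × Css = 0.7203 × 31 = 22.33 mg/h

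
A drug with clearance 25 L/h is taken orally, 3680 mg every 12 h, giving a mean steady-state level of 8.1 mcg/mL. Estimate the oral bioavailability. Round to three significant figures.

0.660

F·D/τ = CL·Css at steady state → F = CL·Css·τ / D.
F = 25 × 8.1 × 12 / 3680 = 0.660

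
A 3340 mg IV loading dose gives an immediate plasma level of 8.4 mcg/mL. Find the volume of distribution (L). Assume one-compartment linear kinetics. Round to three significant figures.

398 L

Immediately after an IV bolus, C₀ = Dose / Vd, so Vd = Dose / C₀.
Vd = 3340 / 8.4 = 397.6 L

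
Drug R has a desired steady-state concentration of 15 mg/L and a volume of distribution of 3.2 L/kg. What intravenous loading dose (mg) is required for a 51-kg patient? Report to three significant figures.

Vd = 3.2 L/kg × 51 kg = 163.2 L
LD = Vd × C = 163.2 × 15.00 = 2448 mg

2450 mg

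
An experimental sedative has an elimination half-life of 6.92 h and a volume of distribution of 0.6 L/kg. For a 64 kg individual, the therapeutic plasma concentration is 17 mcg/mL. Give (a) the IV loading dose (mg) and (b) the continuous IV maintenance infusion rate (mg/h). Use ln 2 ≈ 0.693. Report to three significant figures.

Total Vd = 0.6 × 64 = 38.40 L
LD = Vd × C = 38.40 × 17 = 652.8 mg
CL = 0.693 × Vd / t½ = 0.693 × 38.40 / 6.92 = 3.846 L/h
Infusion rate = CL × Css = 3.846 × 17 = 65.38 mg/h

(a) 653 mg; (b) 65.4 mg/h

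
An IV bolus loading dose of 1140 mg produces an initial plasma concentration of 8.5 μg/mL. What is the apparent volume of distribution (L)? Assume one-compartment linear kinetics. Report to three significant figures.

Immediately after an IV bolus, C₀ = Dose / Vd, so Vd = Dose / C₀.
Vd = 1140 / 8.5 = 134.1 L

134 L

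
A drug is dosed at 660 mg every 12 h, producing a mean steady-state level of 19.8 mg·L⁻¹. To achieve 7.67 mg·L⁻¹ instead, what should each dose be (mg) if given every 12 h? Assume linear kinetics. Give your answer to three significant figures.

256 mg

For first-order elimination, Css ∝ F·D/(CL·τ); F and CL are unchanged, so Css ∝ D/τ.
D₂ = D₁ × (Css,target / Css,current) = 660 × 7.67/19.8 = 255.7 mg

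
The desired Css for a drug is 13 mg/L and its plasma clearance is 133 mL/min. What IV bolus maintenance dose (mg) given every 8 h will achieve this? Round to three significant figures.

Convert clearance: 133 mL/min × 60 min/h ÷ 1000 mL/L = 7.980 L/h
D = CL × Css × τ = 7.980 × 13 × 8 = 829.9 mg

830 mg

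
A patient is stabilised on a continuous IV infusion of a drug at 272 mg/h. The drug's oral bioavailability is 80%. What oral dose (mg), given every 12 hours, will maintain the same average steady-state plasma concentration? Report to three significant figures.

4080 mg

To maintain the same Css, the systemic dosing rate must be unchanged: F·D/τ = infusion rate.
D = rate × τ / F = 272 × 12 / 0.8 = 4080 mg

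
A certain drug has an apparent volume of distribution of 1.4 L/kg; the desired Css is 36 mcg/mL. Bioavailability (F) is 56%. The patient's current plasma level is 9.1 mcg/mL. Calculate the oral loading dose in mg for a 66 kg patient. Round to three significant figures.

Vd(total) = 66 kg × 1.4 L/kg = 92.40 L
Concentration deficit ΔC = 36 − 9.1 = 26.90 mg/L
LD = Vd × ΔC / F = 92.40 × 26.90 / 0.56 = 4439 mg

4440 mg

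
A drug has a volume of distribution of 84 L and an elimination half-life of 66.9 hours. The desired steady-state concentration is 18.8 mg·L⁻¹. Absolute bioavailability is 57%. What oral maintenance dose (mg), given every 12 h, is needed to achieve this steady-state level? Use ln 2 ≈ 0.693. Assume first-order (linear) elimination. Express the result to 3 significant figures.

344 mg

k = 0.693/66.9 = 0.01036 h⁻¹, so CL = k·Vd = 0.01036 × 84.00 = 0.8702 L/h
D = CL × Css × τ / F = 0.8702 × 18.8 × 12 / 0.57 = 344.4 mg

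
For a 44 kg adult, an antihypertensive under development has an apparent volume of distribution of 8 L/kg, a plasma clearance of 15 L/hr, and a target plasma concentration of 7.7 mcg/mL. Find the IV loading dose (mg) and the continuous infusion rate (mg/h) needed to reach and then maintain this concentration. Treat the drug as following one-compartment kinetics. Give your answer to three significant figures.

(a) 2710 mg; (b) 116 mg/h

Vd(total) = 44 kg × 8 L/kg = 352.0 L
Loading: fill Vd to C_target → 352.0 L × 7.7 mg/L = 2710 mg
Maintenance: replace elimination → rate = CL × Css = 15.00 × 7.7 = 115.5 mg/h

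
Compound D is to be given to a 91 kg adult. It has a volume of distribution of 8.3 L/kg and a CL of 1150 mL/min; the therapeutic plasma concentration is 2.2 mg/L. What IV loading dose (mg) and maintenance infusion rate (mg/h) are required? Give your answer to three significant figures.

(a) 1660 mg; (b) 152 mg/h

Vd = 8.3 L/kg × 91 kg = 755.3 L
Loading: fill Vd to C_target → 755.3 L × 2.2 mg/L = 1662 mg
CL = 1150 mL/min × 60/1000 = 69.00 L/h
Infusion rate = 69.00 L/h × 2.2 mg/L = 151.8 mg/h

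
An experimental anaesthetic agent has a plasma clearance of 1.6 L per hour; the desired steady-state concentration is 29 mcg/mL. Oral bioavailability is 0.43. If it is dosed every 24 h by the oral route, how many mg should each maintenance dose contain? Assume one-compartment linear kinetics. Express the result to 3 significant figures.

D = CL × Css × τ / F = 1.600 × 29 × 24 / 0.43 = 2590 mg

2590 mg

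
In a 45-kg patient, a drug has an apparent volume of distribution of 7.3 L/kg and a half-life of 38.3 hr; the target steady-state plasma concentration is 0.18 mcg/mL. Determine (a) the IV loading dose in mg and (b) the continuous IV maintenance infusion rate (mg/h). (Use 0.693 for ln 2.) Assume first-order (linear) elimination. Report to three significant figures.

Vd = 7.3 L/kg × 45 kg = 328.5 L
LD = Vd × C = 328.5 × 0.18 = 59.13 mg
CL = 0.693 × Vd / t½ = 0.693 × 328.5 / 38.3 = 5.944 L/h
Infusion rate = CL × Css = 5.944 × 0.18 = 1.070 mg/h

(a) 59.1 mg; (b) 1.07 mg/h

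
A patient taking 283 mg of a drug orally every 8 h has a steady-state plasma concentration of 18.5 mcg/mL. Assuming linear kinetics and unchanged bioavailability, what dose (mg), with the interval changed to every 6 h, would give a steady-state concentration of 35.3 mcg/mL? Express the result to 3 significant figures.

With linear kinetics, Css is proportional to dose rate (D/τ) at fixed clearance.
D₂ = D₁ × (Css,target / Css,current) × (τ₂/τ₁) = 283 × (35.3/18.5) × (6/8) = 405.0 mg

405 mg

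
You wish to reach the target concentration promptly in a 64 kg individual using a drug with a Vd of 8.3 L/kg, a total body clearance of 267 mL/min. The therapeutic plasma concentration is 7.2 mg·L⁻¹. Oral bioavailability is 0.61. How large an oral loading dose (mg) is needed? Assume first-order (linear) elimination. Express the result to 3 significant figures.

Vd(total) = 64 kg × 8.3 L/kg = 531.2 L
LD is governed by Vd — clearance does not enter the loading-dose calculation.
LD = Vd × C / F = 531.2 × 7.200 / 0.61 = 6270 mg

6270 mg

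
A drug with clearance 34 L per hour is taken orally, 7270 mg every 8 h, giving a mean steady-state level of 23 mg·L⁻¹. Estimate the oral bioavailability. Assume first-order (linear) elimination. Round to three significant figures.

0.861

F·D/τ = CL·Css at steady state → F = CL·Css·τ / D.
F = 34 × 23 × 8 / 7270 = 0.861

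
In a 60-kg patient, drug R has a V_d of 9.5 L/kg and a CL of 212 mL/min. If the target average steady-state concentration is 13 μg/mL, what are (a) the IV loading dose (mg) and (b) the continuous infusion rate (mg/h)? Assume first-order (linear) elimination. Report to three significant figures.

(a) 7410 mg; (b) 165 mg/h

Total Vd = 9.5 × 60 = 570.0 L
Loading: fill Vd to C_target → 570.0 L × 13 mg/L = 7410 mg
CL = 212 mL/min = 212 × 0.06 = 12.72 L/h
Infusion rate = 12.72 L/h × 13 mg/L = 165.4 mg/h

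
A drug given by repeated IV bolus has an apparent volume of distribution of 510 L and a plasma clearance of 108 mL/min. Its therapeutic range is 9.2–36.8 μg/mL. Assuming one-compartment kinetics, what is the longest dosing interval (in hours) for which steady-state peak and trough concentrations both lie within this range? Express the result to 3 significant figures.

CL = 108 mL/min = 108 × 0.06 = 6.480 L/h
k = CL / Vd = 6.480 / 510.0 = 0.01271 h⁻¹
Between IV bolus doses, concentration decays as C = C₀·e^(−kτ), so C_peak/C_trough = e^(kτ).
τ_max = ln(C_peak/C_trough) / k = ln(36.8/9.2) / 0.01271 = 1.386 / 0.01271 = 109.0 h

109 h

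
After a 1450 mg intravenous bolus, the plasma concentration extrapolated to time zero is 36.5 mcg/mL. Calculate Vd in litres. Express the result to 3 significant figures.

39.7 L

Immediately after an IV bolus, C₀ = Dose / Vd, so Vd = Dose / C₀.
Vd = 1450 / 36.5 = 39.73 L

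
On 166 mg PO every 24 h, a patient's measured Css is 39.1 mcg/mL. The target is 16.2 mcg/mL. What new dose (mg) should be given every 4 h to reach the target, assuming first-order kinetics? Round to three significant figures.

11.5 mg

For first-order elimination, Css ∝ F·D/(CL·τ); F and CL are unchanged, so Css ∝ D/τ.
D₂ = D₁ × (Css,target / Css,current) × (τ₂/τ₁) = 166 × (16.2/39.1) × (4/24) = 11.46 mg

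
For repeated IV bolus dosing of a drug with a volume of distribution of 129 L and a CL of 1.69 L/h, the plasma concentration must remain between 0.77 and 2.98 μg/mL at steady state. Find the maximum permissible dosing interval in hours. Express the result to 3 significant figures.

103 h

k = CL / Vd = 1.690 / 129.0 = 0.01310 h⁻¹
Between IV bolus doses, concentration decays as C = C₀·e^(−kτ), so C_peak/C_trough = e^(kτ).
τ_max = ln(C_peak/C_trough) / k = ln(2.98/0.77) / 0.01310 = 1.353 / 0.01310 = 103.3 h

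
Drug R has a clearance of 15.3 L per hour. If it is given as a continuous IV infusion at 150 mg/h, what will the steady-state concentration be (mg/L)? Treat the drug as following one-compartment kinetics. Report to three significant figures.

Css = rate / CL = 150 / 15.30 = 9.804 mg/L

9.80 mg/L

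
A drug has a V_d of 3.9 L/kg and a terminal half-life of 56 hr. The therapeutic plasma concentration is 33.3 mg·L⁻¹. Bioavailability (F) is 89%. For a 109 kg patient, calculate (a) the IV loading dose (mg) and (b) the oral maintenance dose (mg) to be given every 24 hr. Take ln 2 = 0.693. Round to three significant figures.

Total Vd = 3.9 × 109 = 425.1 L
LD = Vd × C = 425.1 × 33.3 = 14160 mg
CL = 0.693 × Vd / t½ = 0.693 × 425.1 / 56 = 5.261 L/h
D = CL × Css × τ / F = 5.261 × 33.3 × 24 / 0.89 = 4724 mg

(a) 14200 mg; (b) 4720 mg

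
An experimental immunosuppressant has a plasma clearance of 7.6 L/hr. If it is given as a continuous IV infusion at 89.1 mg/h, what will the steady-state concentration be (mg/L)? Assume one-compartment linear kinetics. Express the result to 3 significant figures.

11.7 mg/L

Css = rate / CL = 89.1 / 7.600 = 11.72 mg/L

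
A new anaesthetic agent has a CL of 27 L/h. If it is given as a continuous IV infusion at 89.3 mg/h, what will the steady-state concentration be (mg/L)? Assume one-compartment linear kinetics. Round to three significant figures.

Css = rate / CL = 89.3 / 27.00 = 3.307 mg/L

3.31 mg/L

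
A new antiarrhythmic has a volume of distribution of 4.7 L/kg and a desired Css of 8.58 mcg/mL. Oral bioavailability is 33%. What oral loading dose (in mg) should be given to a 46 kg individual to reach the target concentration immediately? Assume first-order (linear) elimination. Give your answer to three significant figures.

Vd = 4.7 L/kg × 46 kg = 216.2 L
LD = Vd × C / F = 216.2 × 8.580 / 0.33 = 5621 mg

5620 mg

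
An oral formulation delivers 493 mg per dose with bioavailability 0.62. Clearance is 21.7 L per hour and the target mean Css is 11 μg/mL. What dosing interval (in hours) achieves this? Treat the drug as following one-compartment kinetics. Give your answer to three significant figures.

F·D/τ = CL·Css → τ = F·D / (CL·Css).
τ = 0.62 × 493 / (21.7 × 11) = 1.281 h

1.28 h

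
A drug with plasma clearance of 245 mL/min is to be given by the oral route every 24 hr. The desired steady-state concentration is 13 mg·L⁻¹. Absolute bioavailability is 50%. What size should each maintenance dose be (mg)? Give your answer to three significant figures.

CL = 245 mL/min = 245 × 0.06 = 14.70 L/h
D = CL × Css × τ / F = 14.70 × 13 × 24 / 0.5 = 9173 mg

9170 mg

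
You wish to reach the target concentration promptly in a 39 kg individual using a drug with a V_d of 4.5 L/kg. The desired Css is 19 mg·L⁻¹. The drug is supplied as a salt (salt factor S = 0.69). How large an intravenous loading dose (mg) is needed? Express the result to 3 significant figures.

4830 mg

Vd(total) = 39 kg × 4.5 L/kg = 175.5 L
LD = Vd × C / S = 175.5 × 19.00 / 0.69 = 4833 mg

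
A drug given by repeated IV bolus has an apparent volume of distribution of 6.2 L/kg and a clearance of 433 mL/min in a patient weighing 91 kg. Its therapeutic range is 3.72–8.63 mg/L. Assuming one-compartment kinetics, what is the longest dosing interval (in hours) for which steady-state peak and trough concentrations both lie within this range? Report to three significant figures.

Vd = 6.2 L/kg × 91 kg = 564.2 L
CL = 433 mL/min × 60/1000 = 25.98 L/h
k = CL / Vd = 25.98 / 564.2 = 0.04605 h⁻¹
Between IV bolus doses, concentration decays as C = C₀·e^(−kτ), so C_peak/C_trough = e^(kτ).
τ_max = ln(C_peak/C_trough) / k = ln(8.63/3.72) / 0.04605 = 0.8415 / 0.04605 = 18.27 h

18.3 h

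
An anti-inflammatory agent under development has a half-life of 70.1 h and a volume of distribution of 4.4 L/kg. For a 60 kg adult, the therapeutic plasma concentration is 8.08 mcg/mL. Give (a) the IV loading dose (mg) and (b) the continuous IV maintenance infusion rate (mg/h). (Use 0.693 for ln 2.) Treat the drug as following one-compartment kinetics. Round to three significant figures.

Total Vd = 4.4 × 60 = 264.0 L
LD = Vd × C = 264.0 × 8.08 = 2133 mg
CL = 0.693 × Vd / t½ = 0.693 × 264.0 / 70.1 = 2.610 L/h
Infusion rate = CL × Css = 2.610 × 8.08 = 21.09 mg/h

(a) 2130 mg; (b) 21.1 mg/h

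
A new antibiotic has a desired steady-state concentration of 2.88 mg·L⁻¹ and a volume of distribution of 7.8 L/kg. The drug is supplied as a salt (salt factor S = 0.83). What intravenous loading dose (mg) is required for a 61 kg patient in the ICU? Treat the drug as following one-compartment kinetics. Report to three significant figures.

Vd = 7.8 L/kg × 61 kg = 475.8 L
LD = Vd × C / S = 475.8 × 2.880 / 0.83 = 1651 mg

1650 mg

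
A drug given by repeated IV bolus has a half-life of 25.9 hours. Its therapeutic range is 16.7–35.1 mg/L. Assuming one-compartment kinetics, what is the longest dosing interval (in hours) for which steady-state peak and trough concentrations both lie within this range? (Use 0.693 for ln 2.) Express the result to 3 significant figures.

k = 0.693 / t½ = 0.693 / 25.9 = 0.02676 h⁻¹
Between IV bolus doses, concentration decays as C = C₀·e^(−kτ), so C_peak/C_trough = e^(kτ).
τ_max = ln(C_peak/C_trough) / k = ln(35.1/16.7) / 0.02676 = 0.7428 / 0.02676 = 27.76 h

27.8 h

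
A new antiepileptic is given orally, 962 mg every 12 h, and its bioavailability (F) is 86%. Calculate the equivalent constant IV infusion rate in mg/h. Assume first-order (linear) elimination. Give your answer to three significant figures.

68.9 mg/h

Equivalent systemic input: infusion rate = F·D/τ.
Rate = 0.86 × 962 / 12 = 68.94 mg/h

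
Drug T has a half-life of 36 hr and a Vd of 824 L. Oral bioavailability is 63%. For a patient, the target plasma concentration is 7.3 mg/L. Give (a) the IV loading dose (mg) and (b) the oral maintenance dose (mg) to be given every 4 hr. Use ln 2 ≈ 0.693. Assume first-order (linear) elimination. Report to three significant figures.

LD = Vd × C = 824.0 × 7.3 = 6015 mg
CL = 0.693 × Vd / t½ = 0.693 × 824.0 / 36 = 15.86 L/h
D = CL × Css × τ / F = 15.86 × 7.3 × 4 / 0.63 = 735.1 mg

(a) 6020 mg; (b) 735 mg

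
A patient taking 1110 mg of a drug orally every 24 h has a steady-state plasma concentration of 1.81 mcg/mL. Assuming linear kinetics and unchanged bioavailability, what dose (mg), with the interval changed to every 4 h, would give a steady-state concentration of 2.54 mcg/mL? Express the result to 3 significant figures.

260 mg

With linear kinetics, Css is proportional to dose rate (D/τ) at fixed clearance.
D₂ = D₁ × (Css,target / Css,current) × (τ₂/τ₁) = 1110 × (2.54/1.81) × (4/24) = 259.6 mg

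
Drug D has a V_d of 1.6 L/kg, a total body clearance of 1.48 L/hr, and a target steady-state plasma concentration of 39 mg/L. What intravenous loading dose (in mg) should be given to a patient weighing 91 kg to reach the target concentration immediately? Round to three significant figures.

5680 mg

Total Vd = 1.6 × 91 = 145.6 L
LD is governed by Vd — clearance does not enter the loading-dose calculation.
LD = Vd × C = 145.6 × 39.00 = 5678 mg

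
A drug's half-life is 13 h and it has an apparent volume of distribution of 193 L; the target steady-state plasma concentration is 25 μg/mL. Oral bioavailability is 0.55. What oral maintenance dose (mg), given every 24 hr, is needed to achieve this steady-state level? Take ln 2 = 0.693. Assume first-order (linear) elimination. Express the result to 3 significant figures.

11200 mg

k = 0.693/13 = 0.05331 h⁻¹, so CL = k·Vd = 0.05331 × 193.0 = 10.29 L/h
D = CL × Css × τ / F = 10.29 × 25 × 24 / 0.55 = 11230 mg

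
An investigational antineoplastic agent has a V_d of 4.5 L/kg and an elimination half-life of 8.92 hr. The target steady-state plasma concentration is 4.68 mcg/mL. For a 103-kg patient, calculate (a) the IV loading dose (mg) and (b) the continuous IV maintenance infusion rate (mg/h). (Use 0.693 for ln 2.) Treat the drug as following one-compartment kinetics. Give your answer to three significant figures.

Vd(total) = 103 kg × 4.5 L/kg = 463.5 L
LD = Vd × C = 463.5 × 4.68 = 2169 mg
CL = 0.693 × Vd / t½ = 0.693 × 463.5 / 8.92 = 36.01 L/h
Infusion rate = CL × Css = 36.01 × 4.68 = 168.5 mg/h

(a) 2170 mg; (b) 169 mg/h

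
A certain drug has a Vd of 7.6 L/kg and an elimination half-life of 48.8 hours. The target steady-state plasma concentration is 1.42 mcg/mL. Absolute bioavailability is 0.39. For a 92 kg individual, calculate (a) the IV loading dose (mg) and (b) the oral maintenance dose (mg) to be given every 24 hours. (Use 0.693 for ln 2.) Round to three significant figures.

Vd(total) = 92 kg × 7.6 L/kg = 699.2 L
LD = Vd × C = 699.2 × 1.42 = 992.9 mg
CL = 0.693 × Vd / t½ = 0.693 × 699.2 / 48.8 = 9.929 L/h
D = CL × Css × τ / F = 9.929 × 1.42 × 24 / 0.39 = 867.6 mg

(a) 993 mg; (b) 868 mg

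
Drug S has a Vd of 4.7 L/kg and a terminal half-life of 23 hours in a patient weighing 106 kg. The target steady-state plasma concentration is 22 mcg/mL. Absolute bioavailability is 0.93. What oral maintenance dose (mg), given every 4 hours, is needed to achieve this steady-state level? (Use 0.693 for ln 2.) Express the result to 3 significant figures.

1420 mg

Vd = 4.7 L/kg × 106 kg = 498.2 L
CL = ln 2 · Vd / t½ = 0.693 × 498.2 / 23 = 15.01 L/h
D = CL × Css × τ / F = 15.01 × 22 × 4 / 0.93 = 1420 mg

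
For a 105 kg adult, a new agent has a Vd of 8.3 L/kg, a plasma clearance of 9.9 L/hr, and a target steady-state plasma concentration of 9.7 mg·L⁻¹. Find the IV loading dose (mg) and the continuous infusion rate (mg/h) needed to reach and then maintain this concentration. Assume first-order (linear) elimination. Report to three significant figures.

Vd(total) = 105 kg × 8.3 L/kg = 871.5 L
Loading: fill Vd to C_target → 871.5 L × 9.7 mg/L = 8454 mg
Maintenance infusion rate = CL × Css = 9.900 × 9.7 = 96.03 mg/h

(a) 8450 mg; (b) 96.0 mg/h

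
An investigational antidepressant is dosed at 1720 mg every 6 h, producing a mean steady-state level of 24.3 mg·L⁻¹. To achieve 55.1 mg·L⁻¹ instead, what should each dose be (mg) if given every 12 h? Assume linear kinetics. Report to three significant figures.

For first-order elimination, Css ∝ F·D/(CL·τ); F and CL are unchanged, so Css ∝ D/τ.
D₂ = D₁ × (Css,target / Css,current) × (τ₂/τ₁) = 1720 × (55.1/24.3) × (12/6) = 7800 mg

7800 mg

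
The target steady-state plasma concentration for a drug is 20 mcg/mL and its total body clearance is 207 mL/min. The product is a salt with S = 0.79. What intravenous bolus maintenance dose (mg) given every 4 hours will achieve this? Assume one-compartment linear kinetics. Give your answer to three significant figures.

1260 mg

Convert clearance: 207 mL/min × 60 min/h ÷ 1000 mL/L = 12.42 L/h
D = CL × Css × τ / S = 12.42 × 20 × 4 / 0.79 = 1258 mg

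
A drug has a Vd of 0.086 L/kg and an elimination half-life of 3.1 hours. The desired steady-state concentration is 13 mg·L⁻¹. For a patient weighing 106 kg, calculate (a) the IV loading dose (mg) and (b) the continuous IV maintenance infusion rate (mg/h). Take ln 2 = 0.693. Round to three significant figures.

Vd = 0.086 L/kg × 106 kg = 9.116 L
LD = Vd × C = 9.116 × 13 = 118.5 mg
CL = 0.693 × Vd / t½ = 0.693 × 9.116 / 3.1 = 2.038 L/h
Infusion rate = CL × Css = 2.038 × 13 = 26.49 mg/h

(a) 119 mg; (b) 26.5 mg/h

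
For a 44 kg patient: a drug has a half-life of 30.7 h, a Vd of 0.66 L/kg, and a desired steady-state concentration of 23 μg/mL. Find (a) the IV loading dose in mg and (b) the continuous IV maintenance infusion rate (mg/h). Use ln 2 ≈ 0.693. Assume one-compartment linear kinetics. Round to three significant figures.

Vd(total) = 44 kg × 0.66 L/kg = 29.04 L
LD = Vd × C = 29.04 × 23 = 667.9 mg
CL = 0.693 × Vd / t½ = 0.693 × 29.04 / 30.7 = 0.6555 L/h
Infusion rate = CL × Css = 0.6555 × 23 = 15.08 mg/h

(a) 668 mg; (b) 15.1 mg/h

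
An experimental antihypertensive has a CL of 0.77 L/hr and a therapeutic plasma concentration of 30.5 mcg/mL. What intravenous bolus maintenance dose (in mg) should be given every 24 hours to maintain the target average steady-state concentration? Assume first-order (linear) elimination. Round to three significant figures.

D = CL × Css × τ = 0.7700 × 30.5 × 24 = 563.6 mg

564 mg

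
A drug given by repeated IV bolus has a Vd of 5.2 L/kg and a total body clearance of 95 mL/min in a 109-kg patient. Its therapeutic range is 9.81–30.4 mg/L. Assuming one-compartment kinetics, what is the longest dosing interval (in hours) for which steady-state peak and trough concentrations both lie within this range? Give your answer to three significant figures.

Total Vd = 5.2 × 109 = 566.8 L
Convert clearance: 95 mL/min × 60 min/h ÷ 1000 mL/L = 5.700 L/h
k = CL / Vd = 5.700 / 566.8 = 0.01006 h⁻¹
Between IV bolus doses, concentration decays as C = C₀·e^(−kτ), so C_peak/C_trough = e^(kτ).
τ_max = ln(C_peak/C_trough) / k = ln(30.4/9.81) / 0.01006 = 1.131 / 0.01006 = 112.4 h

112 h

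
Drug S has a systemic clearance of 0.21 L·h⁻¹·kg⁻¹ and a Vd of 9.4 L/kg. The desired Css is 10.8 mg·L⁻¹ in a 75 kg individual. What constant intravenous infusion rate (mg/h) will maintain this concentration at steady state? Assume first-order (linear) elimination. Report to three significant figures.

CL = 0.21 L·h⁻¹·kg⁻¹ × 75 kg = 15.75 L/h
Rate = CL × Css = 15.75 × 10.8 = 170.1 mg/h

170 mg/h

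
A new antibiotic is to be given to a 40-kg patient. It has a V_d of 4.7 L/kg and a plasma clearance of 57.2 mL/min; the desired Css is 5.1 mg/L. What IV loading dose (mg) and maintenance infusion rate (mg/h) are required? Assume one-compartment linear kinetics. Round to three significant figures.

Total Vd = 4.7 × 40 = 188.0 L
Loading dose = Vd × C = 188.0 × 5.1 = 958.8 mg
Convert clearance: 57.2 mL/min × 60 min/h ÷ 1000 mL/L = 3.432 L/h
Maintenance: replace elimination → rate = CL × Css = 3.432 × 5.1 = 17.50 mg/h

(a) 959 mg; (b) 17.5 mg/h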